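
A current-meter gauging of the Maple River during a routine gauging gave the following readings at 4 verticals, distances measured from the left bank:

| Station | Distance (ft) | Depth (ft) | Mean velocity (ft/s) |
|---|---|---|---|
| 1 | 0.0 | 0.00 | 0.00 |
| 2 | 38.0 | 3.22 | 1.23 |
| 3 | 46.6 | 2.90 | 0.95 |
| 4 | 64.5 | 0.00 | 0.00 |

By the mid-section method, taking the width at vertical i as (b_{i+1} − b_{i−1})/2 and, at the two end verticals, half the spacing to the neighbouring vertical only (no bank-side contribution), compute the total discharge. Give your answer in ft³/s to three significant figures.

w_2 = (46.6 − 0.0)/2 = 23.3 ft; q_2 = 1.23 × 3.22 × 23.3 = 92.28 ft³/s
w_3 = (64.5 − 38.0)/2 = 13.25 ft; q_3 = 0.95 × 2.90 × 13.25 = 36.50 ft³/s
Stations 1, 4 contribute zero (depth or velocity is 0).
Q = Σ qᵢ = 128.8 ft³/s

129 ft³/s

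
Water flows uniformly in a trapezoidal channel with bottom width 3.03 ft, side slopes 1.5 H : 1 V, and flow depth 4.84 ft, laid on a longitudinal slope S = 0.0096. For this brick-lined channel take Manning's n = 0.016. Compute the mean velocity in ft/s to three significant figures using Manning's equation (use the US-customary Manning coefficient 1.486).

16.5 ft/s

A = (b + z·y)·y = (3.03 + 1.5×4.84)×4.84 = 49.80 ft²
P = b + 2y√(1+z²) = 3.03 + 2×4.84×√(1+1.5²) = 20.48 ft
R = A/P = 49.80/20.48 = 2.432 ft
Q = (1.486/n)·A·R^(2/3)·S^(1/2) = (1.486/0.016) × 49.80 × 2.432^(2/3) × 0.0096^(1/2) = 819.5 ft³/s
V = Q/A = 819.5/49.80 = 16.46 ft/s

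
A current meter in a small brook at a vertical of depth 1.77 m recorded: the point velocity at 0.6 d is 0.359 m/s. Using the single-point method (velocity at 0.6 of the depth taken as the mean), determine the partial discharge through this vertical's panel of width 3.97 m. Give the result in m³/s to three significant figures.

v̄ = v₀.₆ = 0.359 m/s
q = v̄ × d × w = 0.3590 × 1.77 × 3.97 = 2.523 m³/s

2.52 m³/s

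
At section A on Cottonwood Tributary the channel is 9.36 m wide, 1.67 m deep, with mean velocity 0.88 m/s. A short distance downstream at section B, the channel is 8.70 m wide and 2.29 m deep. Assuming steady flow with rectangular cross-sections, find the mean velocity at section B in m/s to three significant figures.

Q = A₁V₁ = (9.36×1.67) × 0.88 = 13.76 m³/s
A₂ = 8.70 × 2.29 = 19.92 m²
V₂ = Q/A₂ = 13.76/19.92 = 0.6904 m/s

0.690 m/s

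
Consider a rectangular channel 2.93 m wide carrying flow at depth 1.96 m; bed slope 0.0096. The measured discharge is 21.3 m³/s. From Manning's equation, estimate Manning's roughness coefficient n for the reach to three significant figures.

0.0235

A = b·y = 2.93 × 1.96 = 5.743 m²
P = b + 2y = 2.93 + 2×1.96 = 6.850 m
R = A/P = 5.743/6.850 = 0.8384 m
n = (1/Q)·A·R^(2/3)·S^(1/2) = (1/21.3) × 5.743 × 0.8891 × 0.09798 = 0.02349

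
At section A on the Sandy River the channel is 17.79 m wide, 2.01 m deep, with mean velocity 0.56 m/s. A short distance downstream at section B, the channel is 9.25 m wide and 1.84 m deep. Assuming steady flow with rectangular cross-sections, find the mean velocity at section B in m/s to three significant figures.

Q = A₁V₁ = (17.79×2.01) × 0.56 = 20.02 m³/s
A₂ = 9.25 × 1.84 = 17.02 m²
V₂ = Q/A₂ = 20.02/17.02 = 1.177 m/s

1.18 m/s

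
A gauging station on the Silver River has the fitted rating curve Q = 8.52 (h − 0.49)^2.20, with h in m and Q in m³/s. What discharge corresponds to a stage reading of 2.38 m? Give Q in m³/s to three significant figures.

34.6 m³/s

Q = 8.52 × (2.38 − 0.49)^2.20 = 8.52 × 1.89^2.20 = 34.57 m³/s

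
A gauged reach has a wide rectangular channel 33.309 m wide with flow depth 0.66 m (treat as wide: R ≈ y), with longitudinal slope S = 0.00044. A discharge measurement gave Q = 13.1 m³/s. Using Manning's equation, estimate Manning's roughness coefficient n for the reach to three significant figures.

0.0267

A = b·y = 33.309 × 0.66 = 21.98 m²
Wide channel: R ≈ y = 0.66 m
n = (1/Q)·A·R^(2/3)·S^(1/2) = (1/13.1) × 21.98 × 0.7580 × 0.02098 = 0.02668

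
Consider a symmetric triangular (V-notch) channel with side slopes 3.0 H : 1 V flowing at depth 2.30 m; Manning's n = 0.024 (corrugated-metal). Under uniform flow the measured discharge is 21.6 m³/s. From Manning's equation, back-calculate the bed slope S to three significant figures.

0.000950

A = z·y² = 3.0×2.30² = 15.87 m²
P = 2y√(1+z²) = 2×2.30×√(1+3.0²) = 14.55 m
R = A/P = 15.87/14.55 = 1.091 m
S = (Q·n / (1·A·R^(2/3)))² = (21.6×0.024 / (1×15.87×1.060))² = 0.0009501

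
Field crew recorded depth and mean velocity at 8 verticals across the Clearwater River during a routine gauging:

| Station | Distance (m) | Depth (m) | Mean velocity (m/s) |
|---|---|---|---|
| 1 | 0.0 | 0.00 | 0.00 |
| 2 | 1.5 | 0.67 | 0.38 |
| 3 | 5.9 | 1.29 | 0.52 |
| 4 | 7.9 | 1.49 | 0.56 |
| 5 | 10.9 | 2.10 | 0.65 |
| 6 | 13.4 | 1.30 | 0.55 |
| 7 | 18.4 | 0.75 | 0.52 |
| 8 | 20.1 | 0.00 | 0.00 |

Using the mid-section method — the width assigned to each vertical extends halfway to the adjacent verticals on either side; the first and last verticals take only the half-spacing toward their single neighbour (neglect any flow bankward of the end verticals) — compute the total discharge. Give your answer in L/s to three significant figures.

w_2 = (5.9 − 0.0)/2 = 2.95 m; q_2 = 0.38 × 0.67 × 2.95 = 0.7511 m³/s
w_3 = (7.9 − 1.5)/2 = 3.2 m; q_3 = 0.52 × 1.29 × 3.2 = 2.147 m³/s
w_4 = (10.9 − 5.9)/2 = 2.5 m; q_4 = 0.56 × 1.49 × 2.5 = 2.086 m³/s
w_5 = (13.4 − 7.9)/2 = 2.75 m; q_5 = 0.65 × 2.10 × 2.75 = 3.754 m³/s
w_6 = (18.4 − 10.9)/2 = 3.75 m; q_6 = 0.55 × 1.30 × 3.75 = 2.681 m³/s
w_7 = (20.1 − 13.4)/2 = 3.35 m; q_7 = 0.52 × 0.75 × 3.35 = 1.307 m³/s
Stations 1, 8 contribute zero (depth or velocity is 0).
Q = Σ qᵢ = 12.73 m³/s
= 12.73 × 1000 = 12730 L/s

12700 L/s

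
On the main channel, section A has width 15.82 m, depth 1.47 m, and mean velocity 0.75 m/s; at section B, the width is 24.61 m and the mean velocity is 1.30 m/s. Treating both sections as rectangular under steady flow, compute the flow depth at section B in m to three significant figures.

0.545 m

Q = A₁V₁ = (15.82×1.47) × 0.75 = 17.44 m³/s
d₂ = Q/(b₂ V₂) = 17.44/(24.61×1.30) = 0.5452 m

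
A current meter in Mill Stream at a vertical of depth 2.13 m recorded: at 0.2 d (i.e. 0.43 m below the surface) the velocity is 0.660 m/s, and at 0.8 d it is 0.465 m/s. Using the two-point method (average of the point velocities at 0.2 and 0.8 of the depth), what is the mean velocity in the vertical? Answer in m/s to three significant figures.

v̄ = (0.660 + 0.465) / 2 = 0.5625 m/s

0.563 m/s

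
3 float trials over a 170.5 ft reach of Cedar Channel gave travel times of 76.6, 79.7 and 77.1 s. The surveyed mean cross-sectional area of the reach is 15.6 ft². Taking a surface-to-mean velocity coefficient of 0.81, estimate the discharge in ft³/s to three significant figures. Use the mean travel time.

27.7 ft³/s

t̄ = (76.6 + 79.7 + 77.1) / 3 = 77.8 s
v_surface = L / t̄ = 170.5 / 77.8 = 2.192 ft/s
v_mean = 0.81 × 2.192 = 1.775 ft/s
Q = A × v_mean = 15.6 × 1.775 = 27.69 ft³/s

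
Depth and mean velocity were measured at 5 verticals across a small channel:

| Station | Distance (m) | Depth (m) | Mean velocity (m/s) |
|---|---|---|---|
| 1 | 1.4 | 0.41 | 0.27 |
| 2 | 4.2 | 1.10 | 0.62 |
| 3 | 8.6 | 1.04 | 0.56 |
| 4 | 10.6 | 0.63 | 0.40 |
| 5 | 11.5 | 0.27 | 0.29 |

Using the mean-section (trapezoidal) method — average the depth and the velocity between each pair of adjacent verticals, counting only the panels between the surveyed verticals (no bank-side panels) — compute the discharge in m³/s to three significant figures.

Panel 1-2: Δb = 2.8 m, d̄ = (0.41+1.10)/2 = 0.755, v̄ = (0.27+0.62)/2 = 0.445 → q = 2.8×0.755×0.445 = 0.9407 m³/s
Panel 2-3: Δb = 4.4 m, d̄ = (1.10+1.04)/2 = 1.07, v̄ = (0.62+0.56)/2 = 0.59 → q = 4.4×1.07×0.59 = 2.778 m³/s
Panel 3-4: Δb = 2 m, d̄ = (1.04+0.63)/2 = 0.835, v̄ = (0.56+0.40)/2 = 0.48 → q = 2×0.835×0.48 = 0.8016 m³/s
Panel 4-5: Δb = 0.9 m, d̄ = (0.63+0.27)/2 = 0.45, v̄ = (0.40+0.29)/2 = 0.345 → q = 0.9×0.45×0.345 = 0.1397 m³/s
Q = Σ q = 4.660 m³/s

4.66 m³/s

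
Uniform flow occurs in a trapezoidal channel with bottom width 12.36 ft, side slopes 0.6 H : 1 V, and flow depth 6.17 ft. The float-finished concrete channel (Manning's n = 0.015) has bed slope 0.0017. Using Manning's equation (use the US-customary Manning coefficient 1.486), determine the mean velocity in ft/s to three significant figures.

9.78 ft/s

A = (b + z·y)·y = (12.36 + 0.6×6.17)×6.17 = 99.10 ft²
P = b + 2y√(1+z²) = 12.36 + 2×6.17×√(1+0.6²) = 26.75 ft
R = A/P = 99.10/26.75 = 3.705 ft
Q = (1.486/n)·A·R^(2/3)·S^(1/2) = (1.486/0.015) × 99.10 × 3.705^(2/3) × 0.0017^(1/2) = 969.2 ft³/s
V = Q/A = 969.2/99.10 = 9.780 ft/s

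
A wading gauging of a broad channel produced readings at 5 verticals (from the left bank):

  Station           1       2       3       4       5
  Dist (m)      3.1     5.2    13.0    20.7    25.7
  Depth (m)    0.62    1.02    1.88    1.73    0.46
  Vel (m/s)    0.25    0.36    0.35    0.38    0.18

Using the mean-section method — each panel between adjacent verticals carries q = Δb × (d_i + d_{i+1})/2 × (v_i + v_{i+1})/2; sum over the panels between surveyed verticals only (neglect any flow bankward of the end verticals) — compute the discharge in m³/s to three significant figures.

11.1 m³/s

Panel 1-2: Δb = 2.1 m, d̄ = (0.62+1.02)/2 = 0.82, v̄ = (0.25+0.36)/2 = 0.305 → q = 2.1×0.82×0.305 = 0.5252 m³/s
Panel 2-3: Δb = 7.8 m, d̄ = (1.02+1.88)/2 = 1.45, v̄ = (0.36+0.35)/2 = 0.355 → q = 7.8×1.45×0.355 = 4.015 m³/s
Panel 3-4: Δb = 7.7 m, d̄ = (1.88+1.73)/2 = 1.805, v̄ = (0.35+0.38)/2 = 0.365 → q = 7.7×1.805×0.365 = 5.073 m³/s
Panel 4-5: Δb = 5 m, d̄ = (1.73+0.46)/2 = 1.095, v̄ = (0.38+0.18)/2 = 0.28 → q = 5×1.095×0.28 = 1.533 m³/s
Q = Σ q = 11.15 m³/s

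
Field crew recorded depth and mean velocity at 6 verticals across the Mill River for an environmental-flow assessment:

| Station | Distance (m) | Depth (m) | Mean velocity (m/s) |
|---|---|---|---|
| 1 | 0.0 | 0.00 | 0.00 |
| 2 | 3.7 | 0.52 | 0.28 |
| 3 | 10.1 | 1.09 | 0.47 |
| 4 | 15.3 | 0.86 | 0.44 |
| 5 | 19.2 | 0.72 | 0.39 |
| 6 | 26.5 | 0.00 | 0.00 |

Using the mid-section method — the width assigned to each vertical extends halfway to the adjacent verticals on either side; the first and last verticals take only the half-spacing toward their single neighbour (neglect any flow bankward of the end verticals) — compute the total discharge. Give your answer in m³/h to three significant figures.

w_2 = (10.1 − 0.0)/2 = 5.05 m; q_2 = 0.28 × 0.52 × 5.05 = 0.7353 m³/s
w_3 = (15.3 − 3.7)/2 = 5.8 m; q_3 = 0.47 × 1.09 × 5.8 = 2.971 m³/s
w_4 = (19.2 − 10.1)/2 = 4.55 m; q_4 = 0.44 × 0.86 × 4.55 = 1.722 m³/s
w_5 = (26.5 − 15.3)/2 = 5.6 m; q_5 = 0.39 × 0.72 × 5.6 = 1.572 m³/s
Stations 1, 6 contribute zero (depth or velocity is 0).
Q = Σ qᵢ = 7.001 m³/s
= 7.001 × 3600 = 25200 m³/h

25200 m³/h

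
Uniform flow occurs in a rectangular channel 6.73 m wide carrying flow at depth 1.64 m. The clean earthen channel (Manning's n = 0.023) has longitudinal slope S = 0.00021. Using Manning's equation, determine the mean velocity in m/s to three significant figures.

0.672 m/s

A = b·y = 6.73 × 1.64 = 11.04 m²
P = b + 2y = 6.73 + 2×1.64 = 10.01 m
R = A/P = 11.04/10.01 = 1.103 m
Q = (1/n)·A·R^(2/3)·S^(1/2) = (1/0.023) × 11.04 × 1.103^(2/3) × 0.00021^(1/2) = 7.422 m³/s
V = Q/A = 7.422/11.04 = 0.6725 m/s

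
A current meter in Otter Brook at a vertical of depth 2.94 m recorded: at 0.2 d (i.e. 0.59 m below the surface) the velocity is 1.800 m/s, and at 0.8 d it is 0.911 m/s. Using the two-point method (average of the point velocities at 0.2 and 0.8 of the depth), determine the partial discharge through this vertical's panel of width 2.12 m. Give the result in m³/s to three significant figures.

8.45 m³/s

v̄ = (1.800 + 0.911) / 2 = 1.356 m/s
q = v̄ × d × w = 1.356 × 2.94 × 2.12 = 8.449 m³/s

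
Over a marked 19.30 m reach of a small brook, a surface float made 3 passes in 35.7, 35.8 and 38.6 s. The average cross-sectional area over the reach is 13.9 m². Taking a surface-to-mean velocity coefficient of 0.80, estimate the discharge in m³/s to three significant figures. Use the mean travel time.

5.85 m³/s

t̄ = (35.7 + 35.8 + 38.6) / 3 = 36.7 s
v_surface = L / t̄ = 19.30 / 36.7 = 0.5259 m/s
v_mean = 0.80 × 0.5259 = 0.4207 m/s
Q = A × v_mean = 13.9 × 0.4207 = 5.848 m³/s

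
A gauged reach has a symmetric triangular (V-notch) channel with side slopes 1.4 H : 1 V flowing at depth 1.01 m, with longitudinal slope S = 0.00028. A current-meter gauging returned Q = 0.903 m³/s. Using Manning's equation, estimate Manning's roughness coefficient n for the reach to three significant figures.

0.0146

A = z·y² = 1.4×1.01² = 1.428 m²
P = 2y√(1+z²) = 2×1.01×√(1+1.4²) = 3.475 m
R = A/P = 1.428/3.475 = 0.4109 m
n = (1/Q)·A·R^(2/3)·S^(1/2) = (1/0.903) × 1.428 × 0.5527 × 0.01673 = 0.01463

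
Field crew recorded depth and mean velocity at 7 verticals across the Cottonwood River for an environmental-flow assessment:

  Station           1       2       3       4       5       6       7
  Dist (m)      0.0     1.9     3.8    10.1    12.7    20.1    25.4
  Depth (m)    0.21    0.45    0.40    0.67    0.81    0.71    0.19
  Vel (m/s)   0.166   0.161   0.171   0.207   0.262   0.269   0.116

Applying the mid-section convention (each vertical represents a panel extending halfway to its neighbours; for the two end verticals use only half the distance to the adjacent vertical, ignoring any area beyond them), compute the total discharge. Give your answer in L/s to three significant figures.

3400 L/s

w_1 = (1.9 − 0.0)/2 = 0.95 m; q_1 = 0.166 × 0.21 × 0.95 = 0.03312 m³/s
w_2 = (3.8 − 0.0)/2 = 1.9 m; q_2 = 0.161 × 0.45 × 1.9 = 0.1377 m³/s
w_3 = (10.1 − 1.9)/2 = 4.1 m; q_3 = 0.171 × 0.40 × 4.1 = 0.2804 m³/s
w_4 = (12.7 − 3.8)/2 = 4.45 m; q_4 = 0.207 × 0.67 × 4.45 = 0.6172 m³/s
w_5 = (20.1 − 10.1)/2 = 5 m; q_5 = 0.262 × 0.81 × 5 = 1.061 m³/s
w_6 = (25.4 − 12.7)/2 = 6.35 m; q_6 = 0.269 × 0.71 × 6.35 = 1.213 m³/s
w_7 = (25.4 − 20.1)/2 = 2.65 m; q_7 = 0.116 × 0.19 × 2.65 = 0.05841 m³/s
Q = Σ qᵢ = 3.401 m³/s
= 3.401 × 1000 = 3401 L/s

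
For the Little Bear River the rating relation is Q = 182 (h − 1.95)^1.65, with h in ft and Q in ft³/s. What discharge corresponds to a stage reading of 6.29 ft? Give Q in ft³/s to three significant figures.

2050 ft³/s

Q = 182 × (6.29 − 1.95)^1.65 = 182 × 4.34^1.65 = 2051 ft³/s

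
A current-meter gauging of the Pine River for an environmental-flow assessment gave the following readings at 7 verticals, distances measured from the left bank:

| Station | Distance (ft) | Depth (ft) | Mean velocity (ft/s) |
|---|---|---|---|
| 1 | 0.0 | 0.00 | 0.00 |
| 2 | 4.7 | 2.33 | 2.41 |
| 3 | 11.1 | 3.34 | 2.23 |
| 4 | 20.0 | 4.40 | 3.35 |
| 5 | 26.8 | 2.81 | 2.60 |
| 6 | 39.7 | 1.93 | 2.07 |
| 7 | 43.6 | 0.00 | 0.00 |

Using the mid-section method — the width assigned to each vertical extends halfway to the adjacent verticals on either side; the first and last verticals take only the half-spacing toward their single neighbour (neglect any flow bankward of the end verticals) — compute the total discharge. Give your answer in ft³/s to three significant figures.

w_2 = (11.1 − 0.0)/2 = 5.55 ft; q_2 = 2.41 × 2.33 × 5.55 = 31.16 ft³/s
w_3 = (20.0 − 4.7)/2 = 7.65 ft; q_3 = 2.23 × 3.34 × 7.65 = 56.98 ft³/s
w_4 = (26.8 − 11.1)/2 = 7.85 ft; q_4 = 3.35 × 4.40 × 7.85 = 115.7 ft³/s
w_5 = (39.7 − 20.0)/2 = 9.85 ft; q_5 = 2.60 × 2.81 × 9.85 = 71.96 ft³/s
w_6 = (43.6 − 26.8)/2 = 8.4 ft; q_6 = 2.07 × 1.93 × 8.4 = 33.56 ft³/s
Stations 1, 7 contribute zero (depth or velocity is 0).
Q = Σ qᵢ = 309.4 ft³/s

309 ft³/s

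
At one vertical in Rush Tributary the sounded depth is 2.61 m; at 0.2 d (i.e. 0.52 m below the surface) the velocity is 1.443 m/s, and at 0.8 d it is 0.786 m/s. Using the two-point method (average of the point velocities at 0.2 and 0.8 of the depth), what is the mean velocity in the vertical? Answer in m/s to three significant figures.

1.11 m/s

v̄ = (1.443 + 0.786) / 2 = 1.115 m/s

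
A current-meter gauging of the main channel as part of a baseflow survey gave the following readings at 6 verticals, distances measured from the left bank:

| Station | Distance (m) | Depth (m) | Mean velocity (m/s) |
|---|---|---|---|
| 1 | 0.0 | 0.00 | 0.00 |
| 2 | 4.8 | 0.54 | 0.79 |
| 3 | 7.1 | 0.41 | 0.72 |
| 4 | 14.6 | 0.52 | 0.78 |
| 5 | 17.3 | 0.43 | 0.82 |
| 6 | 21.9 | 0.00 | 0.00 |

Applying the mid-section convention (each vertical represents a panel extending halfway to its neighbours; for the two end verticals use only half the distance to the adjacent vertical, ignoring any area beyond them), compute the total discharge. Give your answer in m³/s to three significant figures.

w_2 = (7.1 − 0.0)/2 = 3.55 m; q_2 = 0.79 × 0.54 × 3.55 = 1.514 m³/s
w_3 = (14.6 − 4.8)/2 = 4.9 m; q_3 = 0.72 × 0.41 × 4.9 = 1.446 m³/s
w_4 = (17.3 − 7.1)/2 = 5.1 m; q_4 = 0.78 × 0.52 × 5.1 = 2.069 m³/s
w_5 = (21.9 − 14.6)/2 = 3.65 m; q_5 = 0.82 × 0.43 × 3.65 = 1.287 m³/s
Stations 1, 6 contribute zero (depth or velocity is 0).
Q = Σ qᵢ = 6.316 m³/s

6.32 m³/s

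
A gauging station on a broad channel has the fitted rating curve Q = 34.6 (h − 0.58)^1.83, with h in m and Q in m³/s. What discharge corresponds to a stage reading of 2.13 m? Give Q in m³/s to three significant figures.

Q = 34.6 × (2.13 − 0.58)^1.83 = 34.6 × 1.55^1.83 = 77.16 m³/s

77.2 m³/s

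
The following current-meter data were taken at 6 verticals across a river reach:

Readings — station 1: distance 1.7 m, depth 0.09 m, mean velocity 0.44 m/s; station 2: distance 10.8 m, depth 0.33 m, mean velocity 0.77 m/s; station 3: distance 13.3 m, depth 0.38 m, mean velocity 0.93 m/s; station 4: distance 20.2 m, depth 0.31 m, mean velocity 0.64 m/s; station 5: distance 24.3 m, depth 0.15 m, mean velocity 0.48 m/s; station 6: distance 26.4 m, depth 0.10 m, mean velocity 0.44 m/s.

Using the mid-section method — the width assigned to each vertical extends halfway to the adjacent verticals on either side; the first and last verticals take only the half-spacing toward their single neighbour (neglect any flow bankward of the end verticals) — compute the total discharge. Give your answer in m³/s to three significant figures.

4.68 m³/s

w_1 = (10.8 − 1.7)/2 = 4.55 m; q_1 = 0.44 × 0.09 × 4.55 = 0.1802 m³/s
w_2 = (13.3 − 1.7)/2 = 5.8 m; q_2 = 0.77 × 0.33 × 5.8 = 1.474 m³/s
w_3 = (20.2 − 10.8)/2 = 4.7 m; q_3 = 0.93 × 0.38 × 4.7 = 1.661 m³/s
w_4 = (24.3 − 13.3)/2 = 5.5 m; q_4 = 0.64 × 0.31 × 5.5 = 1.091 m³/s
w_5 = (26.4 − 20.2)/2 = 3.1 m; q_5 = 0.48 × 0.15 × 3.1 = 0.2232 m³/s
w_6 = (26.4 − 24.3)/2 = 1.05 m; q_6 = 0.44 × 0.10 × 1.05 = 0.04620 m³/s
Q = Σ qᵢ = 4.676 m³/s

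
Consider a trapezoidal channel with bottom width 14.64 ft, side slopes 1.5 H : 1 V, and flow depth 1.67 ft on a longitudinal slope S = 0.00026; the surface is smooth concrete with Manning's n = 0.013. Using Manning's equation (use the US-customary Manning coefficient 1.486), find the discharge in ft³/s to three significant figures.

65.6 ft³/s

A = (b + z·y)·y = (14.64 + 1.5×1.67)×1.67 = 28.63 ft²
P = b + 2y√(1+z²) = 14.64 + 2×1.67×√(1+1.5²) = 20.66 ft
R = A/P = 28.63/20.66 = 1.386 ft
Q = (1.486/n)·A·R^(2/3)·S^(1/2) = (1.486/0.013) × 28.63 × 1.386^(2/3) × 0.00026^(1/2) = 65.60 ft³/s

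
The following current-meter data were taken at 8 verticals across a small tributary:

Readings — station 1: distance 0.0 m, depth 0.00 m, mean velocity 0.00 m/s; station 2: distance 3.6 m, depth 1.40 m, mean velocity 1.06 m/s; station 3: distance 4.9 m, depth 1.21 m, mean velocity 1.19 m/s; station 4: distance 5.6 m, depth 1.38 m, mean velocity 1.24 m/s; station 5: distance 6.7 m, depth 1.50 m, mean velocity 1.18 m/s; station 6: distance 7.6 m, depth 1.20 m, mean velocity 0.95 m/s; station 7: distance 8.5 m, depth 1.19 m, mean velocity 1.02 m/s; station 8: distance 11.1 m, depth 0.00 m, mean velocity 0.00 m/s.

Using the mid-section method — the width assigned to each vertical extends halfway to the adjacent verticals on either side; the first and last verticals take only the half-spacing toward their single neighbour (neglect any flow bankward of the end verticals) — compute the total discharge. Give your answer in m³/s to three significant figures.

w_2 = (4.9 − 0.0)/2 = 2.45 m; q_2 = 1.06 × 1.40 × 2.45 = 3.636 m³/s
w_3 = (5.6 − 3.6)/2 = 1 m; q_3 = 1.19 × 1.21 × 1 = 1.440 m³/s
w_4 = (6.7 − 4.9)/2 = 0.9 m; q_4 = 1.24 × 1.38 × 0.9 = 1.540 m³/s
w_5 = (7.6 − 5.6)/2 = 1 m; q_5 = 1.18 × 1.50 × 1 = 1.770 m³/s
w_6 = (8.5 − 6.7)/2 = 0.9 m; q_6 = 0.95 × 1.20 × 0.9 = 1.026 m³/s
w_7 = (11.1 − 7.6)/2 = 1.75 m; q_7 = 1.02 × 1.19 × 1.75 = 2.124 m³/s
Stations 1, 8 contribute zero (depth or velocity is 0).
Q = Σ qᵢ = 11.54 m³/s

11.5 m³/s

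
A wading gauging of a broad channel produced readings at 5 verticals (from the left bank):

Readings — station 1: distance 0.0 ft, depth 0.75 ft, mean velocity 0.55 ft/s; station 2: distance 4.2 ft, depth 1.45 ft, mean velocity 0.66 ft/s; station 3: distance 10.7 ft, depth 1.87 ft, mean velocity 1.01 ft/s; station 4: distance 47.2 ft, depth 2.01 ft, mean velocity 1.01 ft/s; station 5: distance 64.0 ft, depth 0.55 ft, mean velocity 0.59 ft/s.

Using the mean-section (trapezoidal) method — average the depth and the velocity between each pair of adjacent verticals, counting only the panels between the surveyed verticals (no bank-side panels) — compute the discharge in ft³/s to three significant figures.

101 ft³/s

Panel 1-2: Δb = 4.2 ft, d̄ = (0.75+1.45)/2 = 1.1, v̄ = (0.55+0.66)/2 = 0.605 → q = 4.2×1.1×0.605 = 2.795 ft³/s
Panel 2-3: Δb = 6.5 ft, d̄ = (1.45+1.87)/2 = 1.66, v̄ = (0.66+1.01)/2 = 0.835 → q = 6.5×1.66×0.835 = 9.010 ft³/s
Panel 3-4: Δb = 36.5 ft, d̄ = (1.87+2.01)/2 = 1.94, v̄ = (1.01+1.01)/2 = 1.01 → q = 36.5×1.94×1.01 = 71.52 ft³/s
Panel 4-5: Δb = 16.8 ft, d̄ = (2.01+0.55)/2 = 1.28, v̄ = (1.01+0.59)/2 = 0.8 → q = 16.8×1.28×0.8 = 17.20 ft³/s
Q = Σ q = 100.5 ft³/s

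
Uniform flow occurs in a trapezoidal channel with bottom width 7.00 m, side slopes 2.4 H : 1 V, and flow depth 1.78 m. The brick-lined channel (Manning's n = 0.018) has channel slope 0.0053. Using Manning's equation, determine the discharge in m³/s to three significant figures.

93.4 m³/s

A = (b + z·y)·y = (7.00 + 2.4×1.78)×1.78 = 20.06 m²
P = b + 2y√(1+z²) = 7.00 + 2×1.78×√(1+2.4²) = 16.26 m
R = A/P = 20.06/16.26 = 1.234 m
Q = (1/n)·A·R^(2/3)·S^(1/2) = (1/0.018) × 20.06 × 1.234^(2/3) × 0.0053^(1/2) = 93.37 m³/s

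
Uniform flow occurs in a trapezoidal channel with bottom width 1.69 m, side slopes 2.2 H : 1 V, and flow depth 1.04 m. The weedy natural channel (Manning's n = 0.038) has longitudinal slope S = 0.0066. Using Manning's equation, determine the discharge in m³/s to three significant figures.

A = (b + z·y)·y = (1.69 + 2.2×1.04)×1.04 = 4.137 m²
P = b + 2y√(1+z²) = 1.69 + 2×1.04×√(1+2.2²) = 6.717 m
R = A/P = 4.137/6.717 = 0.6160 m
Q = (1/n)·A·R^(2/3)·S^(1/2) = (1/0.038) × 4.137 × 0.6160^(2/3) × 0.0066^(1/2) = 6.403 m³/s

6.40 m³/s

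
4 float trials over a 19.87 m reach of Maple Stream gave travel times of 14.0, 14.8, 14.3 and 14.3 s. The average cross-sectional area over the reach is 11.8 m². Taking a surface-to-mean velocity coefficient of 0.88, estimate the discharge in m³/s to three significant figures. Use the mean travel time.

14.4 m³/s

t̄ = (14.0 + 14.8 + 14.3 + 14.3) / 4 = 14.35 s
v_surface = L / t̄ = 19.87 / 14.35 = 1.385 m/s
v_mean = 0.88 × 1.385 = 1.219 m/s
Q = A × v_mean = 11.8 × 1.219 = 14.38 m³/s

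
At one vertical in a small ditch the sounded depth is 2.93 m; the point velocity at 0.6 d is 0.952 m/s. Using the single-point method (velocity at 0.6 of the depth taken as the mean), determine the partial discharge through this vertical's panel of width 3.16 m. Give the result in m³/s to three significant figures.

8.81 m³/s

v̄ = v₀.₆ = 0.952 m/s
q = v̄ × d × w = 0.9520 × 2.93 × 3.16 = 8.814 m³/s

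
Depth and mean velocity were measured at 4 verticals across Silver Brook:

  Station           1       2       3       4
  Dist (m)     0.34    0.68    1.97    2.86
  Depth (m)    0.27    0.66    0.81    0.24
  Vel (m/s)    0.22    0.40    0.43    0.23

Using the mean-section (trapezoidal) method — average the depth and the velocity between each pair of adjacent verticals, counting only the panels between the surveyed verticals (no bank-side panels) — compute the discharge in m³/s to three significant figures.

0.597 m³/s

Panel 1-2: Δb = 0.34 m, d̄ = (0.27+0.66)/2 = 0.465, v̄ = (0.22+0.40)/2 = 0.31 → q = 0.34×0.465×0.31 = 0.04901 m³/s
Panel 2-3: Δb = 1.29 m, d̄ = (0.66+0.81)/2 = 0.735, v̄ = (0.40+0.43)/2 = 0.415 → q = 1.29×0.735×0.415 = 0.3935 m³/s
Panel 3-4: Δb = 0.89 m, d̄ = (0.81+0.24)/2 = 0.525, v̄ = (0.43+0.23)/2 = 0.33 → q = 0.89×0.525×0.33 = 0.1542 m³/s
Q = Σ q = 0.5967 m³/s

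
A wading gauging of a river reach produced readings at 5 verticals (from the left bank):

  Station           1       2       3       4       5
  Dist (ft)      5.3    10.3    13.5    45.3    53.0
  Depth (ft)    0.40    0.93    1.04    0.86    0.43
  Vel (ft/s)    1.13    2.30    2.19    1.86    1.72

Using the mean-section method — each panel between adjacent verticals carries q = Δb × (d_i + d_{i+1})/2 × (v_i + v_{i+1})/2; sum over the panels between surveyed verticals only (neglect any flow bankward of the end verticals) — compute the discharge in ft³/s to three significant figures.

82.8 ft³/s

Panel 1-2: Δb = 5 ft, d̄ = (0.40+0.93)/2 = 0.665, v̄ = (1.13+2.30)/2 = 1.715 → q = 5×0.665×1.715 = 5.702 ft³/s
Panel 2-3: Δb = 3.2 ft, d̄ = (0.93+1.04)/2 = 0.985, v̄ = (2.30+2.19)/2 = 2.245 → q = 3.2×0.985×2.245 = 7.076 ft³/s
Panel 3-4: Δb = 31.8 ft, d̄ = (1.04+0.86)/2 = 0.95, v̄ = (2.19+1.86)/2 = 2.025 → q = 31.8×0.95×2.025 = 61.18 ft³/s
Panel 4-5: Δb = 7.7 ft, d̄ = (0.86+0.43)/2 = 0.645, v̄ = (1.86+1.72)/2 = 1.79 → q = 7.7×0.645×1.79 = 8.890 ft³/s
Q = Σ q = 82.84 ft³/s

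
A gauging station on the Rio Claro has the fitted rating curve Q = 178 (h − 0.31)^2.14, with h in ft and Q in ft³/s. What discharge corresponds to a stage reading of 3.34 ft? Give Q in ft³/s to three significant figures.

Q = 178 × (3.34 − 0.31)^2.14 = 178 × 3.03^2.14 = 1909 ft³/s

1910 ft³/s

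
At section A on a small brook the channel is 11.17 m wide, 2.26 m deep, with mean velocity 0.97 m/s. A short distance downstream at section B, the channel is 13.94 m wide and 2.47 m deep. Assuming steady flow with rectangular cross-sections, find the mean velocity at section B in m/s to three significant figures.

Q = A₁V₁ = (11.17×2.26) × 0.97 = 24.49 m³/s
A₂ = 13.94 × 2.47 = 34.43 m²
V₂ = Q/A₂ = 24.49/34.43 = 0.7112 m/s

0.711 m/s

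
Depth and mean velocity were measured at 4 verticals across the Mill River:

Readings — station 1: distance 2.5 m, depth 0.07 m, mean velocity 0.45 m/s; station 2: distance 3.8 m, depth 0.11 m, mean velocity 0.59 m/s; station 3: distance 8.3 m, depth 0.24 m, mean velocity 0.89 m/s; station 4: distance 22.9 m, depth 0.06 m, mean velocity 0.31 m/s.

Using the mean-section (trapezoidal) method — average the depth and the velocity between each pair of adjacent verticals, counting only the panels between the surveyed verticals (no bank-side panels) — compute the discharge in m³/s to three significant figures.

Panel 1-2: Δb = 1.3 m, d̄ = (0.07+0.11)/2 = 0.09, v̄ = (0.45+0.59)/2 = 0.52 → q = 1.3×0.09×0.52 = 0.06084 m³/s
Panel 2-3: Δb = 4.5 m, d̄ = (0.11+0.24)/2 = 0.175, v̄ = (0.59+0.89)/2 = 0.74 → q = 4.5×0.175×0.74 = 0.5828 m³/s
Panel 3-4: Δb = 14.6 m, d̄ = (0.24+0.06)/2 = 0.15, v̄ = (0.89+0.31)/2 = 0.6 → q = 14.6×0.15×0.6 = 1.314 m³/s
Q = Σ q = 1.958 m³/s

1.96 m³/s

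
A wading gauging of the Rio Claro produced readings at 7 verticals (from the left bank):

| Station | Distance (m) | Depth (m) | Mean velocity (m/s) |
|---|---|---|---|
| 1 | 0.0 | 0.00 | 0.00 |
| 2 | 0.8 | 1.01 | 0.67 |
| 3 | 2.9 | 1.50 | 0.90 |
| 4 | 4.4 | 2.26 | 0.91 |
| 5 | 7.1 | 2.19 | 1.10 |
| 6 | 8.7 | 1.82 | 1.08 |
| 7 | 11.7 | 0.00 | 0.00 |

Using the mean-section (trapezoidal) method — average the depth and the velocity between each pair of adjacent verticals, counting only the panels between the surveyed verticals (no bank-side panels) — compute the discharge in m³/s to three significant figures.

15.8 m³/s

Panel 1-2: Δb = 0.8 m, d̄ = (0.00+1.01)/2 = 0.505, v̄ = (0.00+0.67)/2 = 0.335 → q = 0.8×0.505×0.335 = 0.1353 m³/s
Panel 2-3: Δb = 2.1 m, d̄ = (1.01+1.50)/2 = 1.255, v̄ = (0.67+0.90)/2 = 0.785 → q = 2.1×1.255×0.785 = 2.069 m³/s
Panel 3-4: Δb = 1.5 m, d̄ = (1.50+2.26)/2 = 1.88, v̄ = (0.90+0.91)/2 = 0.905 → q = 1.5×1.88×0.905 = 2.552 m³/s
Panel 4-5: Δb = 2.7 m, d̄ = (2.26+2.19)/2 = 2.225, v̄ = (0.91+1.10)/2 = 1.005 → q = 2.7×2.225×1.005 = 6.038 m³/s
Panel 5-6: Δb = 1.6 m, d̄ = (2.19+1.82)/2 = 2.005, v̄ = (1.10+1.08)/2 = 1.09 → q = 1.6×2.005×1.09 = 3.497 m³/s
Panel 6-7: Δb = 3 m, d̄ = (1.82+0.00)/2 = 0.91, v̄ = (1.08+0.00)/2 = 0.54 → q = 3×0.91×0.54 = 1.474 m³/s
Q = Σ q = 15.76 m³/s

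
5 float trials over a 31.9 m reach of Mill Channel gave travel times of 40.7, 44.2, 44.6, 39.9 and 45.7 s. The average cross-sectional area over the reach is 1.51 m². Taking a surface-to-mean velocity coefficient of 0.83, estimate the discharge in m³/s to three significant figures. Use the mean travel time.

0.929 m³/s

t̄ = (40.7 + 44.2 + 44.6 + 39.9 + 45.7) / 5 = 43.02 s
v_surface = L / t̄ = 31.9 / 43.02 = 0.7415 m/s
v_mean = 0.83 × 0.7415 = 0.6155 m/s
Q = A × v_mean = 1.51 × 0.6155 = 0.9293 m³/s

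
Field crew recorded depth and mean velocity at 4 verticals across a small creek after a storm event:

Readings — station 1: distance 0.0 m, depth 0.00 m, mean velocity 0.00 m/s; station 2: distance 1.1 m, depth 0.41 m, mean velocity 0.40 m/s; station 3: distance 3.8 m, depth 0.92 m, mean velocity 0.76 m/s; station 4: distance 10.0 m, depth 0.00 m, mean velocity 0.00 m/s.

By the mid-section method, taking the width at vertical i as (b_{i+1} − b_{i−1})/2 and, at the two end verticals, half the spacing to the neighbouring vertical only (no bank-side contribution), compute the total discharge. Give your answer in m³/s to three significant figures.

w_2 = (3.8 − 0.0)/2 = 1.9 m; q_2 = 0.40 × 0.41 × 1.9 = 0.3116 m³/s
w_3 = (10.0 − 1.1)/2 = 4.45 m; q_3 = 0.76 × 0.92 × 4.45 = 3.111 m³/s
Stations 1, 4 contribute zero (depth or velocity is 0).
Q = Σ qᵢ = 3.423 m³/s

3.42 m³/s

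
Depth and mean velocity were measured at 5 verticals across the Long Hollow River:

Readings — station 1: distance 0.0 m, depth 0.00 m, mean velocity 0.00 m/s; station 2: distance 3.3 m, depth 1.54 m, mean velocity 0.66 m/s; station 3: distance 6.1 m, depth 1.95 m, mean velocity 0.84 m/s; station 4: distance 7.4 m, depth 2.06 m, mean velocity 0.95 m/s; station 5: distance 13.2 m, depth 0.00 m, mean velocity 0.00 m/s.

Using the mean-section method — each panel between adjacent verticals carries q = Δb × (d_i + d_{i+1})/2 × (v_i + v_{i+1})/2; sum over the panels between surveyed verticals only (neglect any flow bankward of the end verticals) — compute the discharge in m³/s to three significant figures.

9.67 m³/s

Panel 1-2: Δb = 3.3 m, d̄ = (0.00+1.54)/2 = 0.77, v̄ = (0.00+0.66)/2 = 0.33 → q = 3.3×0.77×0.33 = 0.8385 m³/s
Panel 2-3: Δb = 2.8 m, d̄ = (1.54+1.95)/2 = 1.745, v̄ = (0.66+0.84)/2 = 0.75 → q = 2.8×1.745×0.75 = 3.665 m³/s
Panel 3-4: Δb = 1.3 m, d̄ = (1.95+2.06)/2 = 2.005, v̄ = (0.84+0.95)/2 = 0.895 → q = 1.3×2.005×0.895 = 2.333 m³/s
Panel 4-5: Δb = 5.8 m, d̄ = (2.06+0.00)/2 = 1.03, v̄ = (0.95+0.00)/2 = 0.475 → q = 5.8×1.03×0.475 = 2.838 m³/s
Q = Σ q = 9.673 m³/s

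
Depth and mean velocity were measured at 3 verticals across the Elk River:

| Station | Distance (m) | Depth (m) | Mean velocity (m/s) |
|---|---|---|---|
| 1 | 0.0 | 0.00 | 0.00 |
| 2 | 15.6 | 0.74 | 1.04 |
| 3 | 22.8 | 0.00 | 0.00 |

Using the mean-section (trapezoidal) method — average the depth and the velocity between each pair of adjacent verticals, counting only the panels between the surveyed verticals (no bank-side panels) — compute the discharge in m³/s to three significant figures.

4.39 m³/s

Panel 1-2: Δb = 15.6 m, d̄ = (0.00+0.74)/2 = 0.37, v̄ = (0.00+1.04)/2 = 0.52 → q = 15.6×0.37×0.52 = 3.001 m³/s
Panel 2-3: Δb = 7.2 m, d̄ = (0.74+0.00)/2 = 0.37, v̄ = (1.04+0.00)/2 = 0.52 → q = 7.2×0.37×0.52 = 1.385 m³/s
Q = Σ q = 4.387 m³/s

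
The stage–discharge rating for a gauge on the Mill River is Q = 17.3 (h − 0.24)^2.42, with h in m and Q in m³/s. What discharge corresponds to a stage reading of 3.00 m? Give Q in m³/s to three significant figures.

Q = 17.3 × (3.00 − 0.24)^2.42 = 17.3 × 2.76^2.42 = 201.9 m³/s

202 m³/s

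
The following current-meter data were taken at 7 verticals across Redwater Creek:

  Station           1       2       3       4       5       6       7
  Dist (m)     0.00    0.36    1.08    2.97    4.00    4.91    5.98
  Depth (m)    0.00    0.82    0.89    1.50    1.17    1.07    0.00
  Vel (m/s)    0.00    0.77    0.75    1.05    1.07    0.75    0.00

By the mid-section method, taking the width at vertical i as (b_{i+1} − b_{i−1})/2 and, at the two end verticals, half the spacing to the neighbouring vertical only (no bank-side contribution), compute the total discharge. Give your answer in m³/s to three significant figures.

w_2 = (1.08 − 0.00)/2 = 0.54 m; q_2 = 0.77 × 0.82 × 0.54 = 0.3410 m³/s
w_3 = (2.97 − 0.36)/2 = 1.305 m; q_3 = 0.75 × 0.89 × 1.305 = 0.8711 m³/s
w_4 = (4.00 − 1.08)/2 = 1.46 m; q_4 = 1.05 × 1.50 × 1.46 = 2.300 m³/s
w_5 = (4.91 − 2.97)/2 = 0.97 m; q_5 = 1.07 × 1.17 × 0.97 = 1.214 m³/s
w_6 = (5.98 − 4.00)/2 = 0.99 m; q_6 = 0.75 × 1.07 × 0.99 = 0.7945 m³/s
Stations 1, 7 contribute zero (depth or velocity is 0).
Q = Σ qᵢ = 5.520 m³/s

5.52 m³/s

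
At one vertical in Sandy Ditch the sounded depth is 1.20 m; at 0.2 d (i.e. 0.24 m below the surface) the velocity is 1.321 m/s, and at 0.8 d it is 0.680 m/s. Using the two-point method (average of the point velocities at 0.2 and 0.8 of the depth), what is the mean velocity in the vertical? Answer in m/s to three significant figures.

v̄ = (1.321 + 0.680) / 2 = 1.001 m/s

1.00 m/s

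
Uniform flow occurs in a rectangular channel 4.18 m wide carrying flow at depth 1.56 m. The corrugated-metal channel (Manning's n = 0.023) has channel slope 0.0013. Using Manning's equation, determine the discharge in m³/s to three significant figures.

A = b·y = 4.18 × 1.56 = 6.521 m²
P = b + 2y = 4.18 + 2×1.56 = 7.300 m
R = A/P = 6.521/7.300 = 0.8933 m
Q = (1/n)·A·R^(2/3)·S^(1/2) = (1/0.023) × 6.521 × 0.8933^(2/3) × 0.0013^(1/2) = 9.481 m³/s

9.48 m³/s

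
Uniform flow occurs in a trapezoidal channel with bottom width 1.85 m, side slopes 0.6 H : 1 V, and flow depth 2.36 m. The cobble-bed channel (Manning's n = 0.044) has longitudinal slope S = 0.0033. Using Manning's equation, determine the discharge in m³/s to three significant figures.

A = (b + z·y)·y = (1.85 + 0.6×2.36)×2.36 = 7.708 m²
P = b + 2y√(1+z²) = 1.85 + 2×2.36×√(1+0.6²) = 7.354 m
R = A/P = 7.708/7.354 = 1.048 m
Q = (1/n)·A·R^(2/3)·S^(1/2) = (1/0.044) × 7.708 × 1.048^(2/3) × 0.0033^(1/2) = 10.38 m³/s

10.4 m³/s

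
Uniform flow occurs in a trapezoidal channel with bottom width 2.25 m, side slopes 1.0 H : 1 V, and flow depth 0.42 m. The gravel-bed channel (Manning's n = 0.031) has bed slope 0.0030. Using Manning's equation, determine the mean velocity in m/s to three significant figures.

A = (b + z·y)·y = (2.25 + 1.0×0.42)×0.42 = 1.121 m²
P = b + 2y√(1+z²) = 2.25 + 2×0.42×√(1+1.0²) = 3.438 m
R = A/P = 1.121/3.438 = 0.3262 m
Q = (1/n)·A·R^(2/3)·S^(1/2) = (1/0.031) × 1.121 × 0.3262^(2/3) × 0.0030^(1/2) = 0.9389 m³/s
V = Q/A = 0.9389/1.121 = 0.8372 m/s

0.837 m/s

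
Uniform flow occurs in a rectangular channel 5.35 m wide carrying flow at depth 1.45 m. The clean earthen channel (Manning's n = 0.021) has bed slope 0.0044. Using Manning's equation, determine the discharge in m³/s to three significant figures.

A = b·y = 5.35 × 1.45 = 7.758 m²
P = b + 2y = 5.35 + 2×1.45 = 8.250 m
R = A/P = 7.758/8.250 = 0.9403 m
Q = (1/n)·A·R^(2/3)·S^(1/2) = (1/0.021) × 7.758 × 0.9403^(2/3) × 0.0044^(1/2) = 23.52 m³/s

23.5 m³/s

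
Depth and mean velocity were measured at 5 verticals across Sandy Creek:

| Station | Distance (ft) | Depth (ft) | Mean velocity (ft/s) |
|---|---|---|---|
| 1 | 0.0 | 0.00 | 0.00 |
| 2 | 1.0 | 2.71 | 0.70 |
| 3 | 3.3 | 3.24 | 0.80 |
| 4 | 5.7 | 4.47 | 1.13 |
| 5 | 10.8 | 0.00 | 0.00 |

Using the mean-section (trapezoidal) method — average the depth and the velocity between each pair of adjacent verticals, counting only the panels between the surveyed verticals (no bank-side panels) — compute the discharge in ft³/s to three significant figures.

Panel 1-2: Δb = 1 ft, d̄ = (0.00+2.71)/2 = 1.355, v̄ = (0.00+0.70)/2 = 0.35 → q = 1×1.355×0.35 = 0.4743 ft³/s
Panel 2-3: Δb = 2.3 ft, d̄ = (2.71+3.24)/2 = 2.975, v̄ = (0.70+0.80)/2 = 0.75 → q = 2.3×2.975×0.75 = 5.132 ft³/s
Panel 3-4: Δb = 2.4 ft, d̄ = (3.24+4.47)/2 = 3.855, v̄ = (0.80+1.13)/2 = 0.965 → q = 2.4×3.855×0.965 = 8.928 ft³/s
Panel 4-5: Δb = 5.1 ft, d̄ = (4.47+0.00)/2 = 2.235, v̄ = (1.13+0.00)/2 = 0.565 → q = 5.1×2.235×0.565 = 6.440 ft³/s
Q = Σ q = 20.97 ft³/s

21.0 ft³/s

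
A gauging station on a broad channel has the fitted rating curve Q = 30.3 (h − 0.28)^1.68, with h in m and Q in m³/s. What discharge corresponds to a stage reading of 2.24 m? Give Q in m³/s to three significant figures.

Q = 30.3 × (2.24 − 0.28)^1.68 = 30.3 × 1.96^1.68 = 93.85 m³/s

93.8 m³/s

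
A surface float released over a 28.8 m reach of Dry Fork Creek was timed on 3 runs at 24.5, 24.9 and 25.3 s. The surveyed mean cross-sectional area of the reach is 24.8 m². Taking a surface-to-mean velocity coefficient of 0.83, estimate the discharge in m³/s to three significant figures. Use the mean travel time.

t̄ = (24.5 + 24.9 + 25.3) / 3 = 24.9 s
v_surface = L / t̄ = 28.8 / 24.9 = 1.157 m/s
v_mean = 0.83 × 1.157 = 0.9600 m/s
Q = A × v_mean = 24.8 × 0.9600 = 23.81 m³/s

23.8 m³/s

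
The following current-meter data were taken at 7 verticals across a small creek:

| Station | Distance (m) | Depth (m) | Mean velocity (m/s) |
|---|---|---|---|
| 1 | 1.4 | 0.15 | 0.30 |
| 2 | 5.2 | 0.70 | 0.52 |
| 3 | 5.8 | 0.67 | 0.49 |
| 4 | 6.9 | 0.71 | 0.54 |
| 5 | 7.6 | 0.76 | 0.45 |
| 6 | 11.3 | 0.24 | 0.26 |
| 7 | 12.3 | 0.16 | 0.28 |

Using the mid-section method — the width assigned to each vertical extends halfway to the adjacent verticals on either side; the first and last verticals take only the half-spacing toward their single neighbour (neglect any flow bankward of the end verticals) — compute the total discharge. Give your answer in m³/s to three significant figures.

w_1 = (5.2 − 1.4)/2 = 1.9 m; q_1 = 0.30 × 0.15 × 1.9 = 0.08550 m³/s
w_2 = (5.8 − 1.4)/2 = 2.2 m; q_2 = 0.52 × 0.70 × 2.2 = 0.8008 m³/s
w_3 = (6.9 − 5.2)/2 = 0.85 m; q_3 = 0.49 × 0.67 × 0.85 = 0.2791 m³/s
w_4 = (7.6 − 5.8)/2 = 0.9 m; q_4 = 0.54 × 0.71 × 0.9 = 0.3451 m³/s
w_5 = (11.3 − 6.9)/2 = 2.2 m; q_5 = 0.45 × 0.76 × 2.2 = 0.7524 m³/s
w_6 = (12.3 − 7.6)/2 = 2.35 m; q_6 = 0.26 × 0.24 × 2.35 = 0.1466 m³/s
w_7 = (12.3 − 11.3)/2 = 0.5 m; q_7 = 0.28 × 0.16 × 0.5 = 0.02240 m³/s
Q = Σ qᵢ = 2.432 m³/s

2.43 m³/s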